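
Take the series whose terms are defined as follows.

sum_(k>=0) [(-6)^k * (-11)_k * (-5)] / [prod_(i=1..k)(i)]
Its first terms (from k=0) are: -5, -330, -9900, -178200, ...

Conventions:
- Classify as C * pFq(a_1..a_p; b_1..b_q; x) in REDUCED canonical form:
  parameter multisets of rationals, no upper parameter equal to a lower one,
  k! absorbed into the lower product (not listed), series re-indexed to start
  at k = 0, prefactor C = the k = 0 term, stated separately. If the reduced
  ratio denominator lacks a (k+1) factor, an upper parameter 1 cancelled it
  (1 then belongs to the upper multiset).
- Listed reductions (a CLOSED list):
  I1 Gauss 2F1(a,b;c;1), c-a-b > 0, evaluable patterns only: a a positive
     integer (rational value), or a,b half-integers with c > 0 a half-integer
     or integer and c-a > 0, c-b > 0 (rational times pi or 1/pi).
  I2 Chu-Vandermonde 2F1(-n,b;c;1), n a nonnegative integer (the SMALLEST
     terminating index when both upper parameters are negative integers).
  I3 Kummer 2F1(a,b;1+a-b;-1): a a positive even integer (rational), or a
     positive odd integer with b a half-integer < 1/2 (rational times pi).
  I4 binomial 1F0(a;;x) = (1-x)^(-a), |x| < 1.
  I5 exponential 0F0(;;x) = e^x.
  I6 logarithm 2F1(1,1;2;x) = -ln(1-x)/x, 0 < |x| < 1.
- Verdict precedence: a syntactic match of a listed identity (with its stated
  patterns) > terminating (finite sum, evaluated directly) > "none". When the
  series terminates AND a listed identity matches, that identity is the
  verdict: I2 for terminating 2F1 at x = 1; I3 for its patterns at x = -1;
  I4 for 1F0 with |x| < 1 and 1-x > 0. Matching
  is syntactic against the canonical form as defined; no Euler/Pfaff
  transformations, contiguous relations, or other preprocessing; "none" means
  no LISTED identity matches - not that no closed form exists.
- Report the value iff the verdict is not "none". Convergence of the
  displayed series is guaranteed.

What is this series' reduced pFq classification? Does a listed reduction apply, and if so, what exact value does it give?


With C = -5: the canonical form is 1F0(-11; -; -6). Verdict: terminating - the sum ends at index 11 because -11 is a negative integer; exact evaluation follows. Sum: -9886633715.

Structural cue: from the first term -5: the product of the first k integers (C = -5) is k!.
Term ratio: r(k) = (-6) * (k-11) / [(k+1)] - rational in k. x = (-6); t_0 = -5; negate the roots.


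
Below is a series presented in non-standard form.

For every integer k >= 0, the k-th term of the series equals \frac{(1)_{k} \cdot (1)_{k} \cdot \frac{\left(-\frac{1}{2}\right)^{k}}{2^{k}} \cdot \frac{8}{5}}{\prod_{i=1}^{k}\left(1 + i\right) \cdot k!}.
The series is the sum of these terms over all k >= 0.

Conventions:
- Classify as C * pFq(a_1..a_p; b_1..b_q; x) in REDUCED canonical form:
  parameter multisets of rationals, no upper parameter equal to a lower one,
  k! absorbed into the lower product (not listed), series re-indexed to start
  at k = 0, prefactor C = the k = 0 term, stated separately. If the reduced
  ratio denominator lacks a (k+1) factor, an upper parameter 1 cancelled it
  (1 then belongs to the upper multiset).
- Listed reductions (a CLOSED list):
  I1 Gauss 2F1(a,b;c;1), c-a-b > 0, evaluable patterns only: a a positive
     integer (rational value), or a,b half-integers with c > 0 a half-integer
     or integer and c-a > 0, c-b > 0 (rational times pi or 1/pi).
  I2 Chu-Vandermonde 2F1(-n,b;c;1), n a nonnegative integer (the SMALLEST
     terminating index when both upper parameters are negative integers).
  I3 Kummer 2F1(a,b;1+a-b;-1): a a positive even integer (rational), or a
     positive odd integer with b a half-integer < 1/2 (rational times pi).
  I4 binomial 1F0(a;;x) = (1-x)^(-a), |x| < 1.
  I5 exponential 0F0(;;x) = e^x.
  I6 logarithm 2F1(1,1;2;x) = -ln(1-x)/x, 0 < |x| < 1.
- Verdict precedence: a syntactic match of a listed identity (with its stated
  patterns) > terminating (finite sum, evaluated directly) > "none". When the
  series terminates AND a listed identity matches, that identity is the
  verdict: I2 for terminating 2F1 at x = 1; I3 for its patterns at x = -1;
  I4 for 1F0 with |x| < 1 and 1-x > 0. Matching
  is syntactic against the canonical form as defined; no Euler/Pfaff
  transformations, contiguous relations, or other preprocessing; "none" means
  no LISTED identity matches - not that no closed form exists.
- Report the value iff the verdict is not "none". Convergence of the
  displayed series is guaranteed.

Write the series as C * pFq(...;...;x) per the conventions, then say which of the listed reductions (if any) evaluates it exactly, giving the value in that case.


Reduced: x = -\frac{1}{4}, 2F1, upper = {1, 1}, lower = {2}, C = \frac{8}{5}. Verdict (x = -\frac{1}{4}): the logarithmic series (I6) applies (the logarithm: parameters (1,1;2), x = -\frac{1}{4}). Its exact value is \frac{32}{5} \cdot \ln\left(\frac{5}{4}\right).

Key step: t_0 being \frac{8}{5}, the two k-th powers (C = 8/5, x = -1/4) combine into one argument.
Step ratio: r(k) = -\frac{1}{4} * (k+1) (k+1) / [(k+2) (k+1)] ; factor over Q: parameters, x = -\frac{1}{4}, and C = \frac{8}{5}.


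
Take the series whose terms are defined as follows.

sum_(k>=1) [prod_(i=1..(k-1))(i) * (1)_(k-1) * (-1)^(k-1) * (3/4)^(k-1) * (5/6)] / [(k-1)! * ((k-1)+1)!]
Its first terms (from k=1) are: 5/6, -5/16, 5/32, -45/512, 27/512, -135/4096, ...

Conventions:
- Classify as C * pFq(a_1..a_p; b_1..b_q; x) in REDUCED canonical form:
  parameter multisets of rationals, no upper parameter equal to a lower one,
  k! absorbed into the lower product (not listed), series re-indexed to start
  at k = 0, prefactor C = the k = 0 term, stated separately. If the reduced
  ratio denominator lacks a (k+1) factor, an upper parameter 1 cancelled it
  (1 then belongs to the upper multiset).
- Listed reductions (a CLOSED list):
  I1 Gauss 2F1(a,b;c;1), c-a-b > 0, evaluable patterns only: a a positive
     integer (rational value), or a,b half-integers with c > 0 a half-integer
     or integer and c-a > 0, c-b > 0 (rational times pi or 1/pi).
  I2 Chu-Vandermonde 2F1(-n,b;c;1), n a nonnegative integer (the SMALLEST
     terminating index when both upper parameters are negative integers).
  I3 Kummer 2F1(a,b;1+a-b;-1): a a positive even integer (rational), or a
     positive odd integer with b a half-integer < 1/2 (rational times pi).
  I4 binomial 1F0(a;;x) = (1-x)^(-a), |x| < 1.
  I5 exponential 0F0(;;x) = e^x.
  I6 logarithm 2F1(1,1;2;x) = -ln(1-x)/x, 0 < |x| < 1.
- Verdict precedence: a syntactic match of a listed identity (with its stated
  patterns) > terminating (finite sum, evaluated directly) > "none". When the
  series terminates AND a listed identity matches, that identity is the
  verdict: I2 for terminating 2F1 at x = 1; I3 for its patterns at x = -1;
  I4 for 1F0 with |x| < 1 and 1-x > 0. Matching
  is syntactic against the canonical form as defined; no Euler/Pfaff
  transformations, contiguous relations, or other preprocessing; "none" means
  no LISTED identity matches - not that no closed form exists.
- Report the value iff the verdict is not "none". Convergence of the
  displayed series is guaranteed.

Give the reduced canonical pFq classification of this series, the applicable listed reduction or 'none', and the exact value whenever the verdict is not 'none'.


The tell: t_0 being 5/6, the running product (prefactor 5/6) telescopes to a rising factorial.
Ratio: r(k) = (-3/4) * (k+1) (k+1) / [(k+2) (k+1)] ; factor over Q: parameters, x = (-3/4), and C = 5/6.

Prefactor 5/6, argument -3/4: 2F1 with upper {1, 1} over lower {2}. Verdict: the I6 logarithm reduction fires (the logarithm: parameters (1,1;2), x = -3/4). Hence: (10/9) * ln(7/4).


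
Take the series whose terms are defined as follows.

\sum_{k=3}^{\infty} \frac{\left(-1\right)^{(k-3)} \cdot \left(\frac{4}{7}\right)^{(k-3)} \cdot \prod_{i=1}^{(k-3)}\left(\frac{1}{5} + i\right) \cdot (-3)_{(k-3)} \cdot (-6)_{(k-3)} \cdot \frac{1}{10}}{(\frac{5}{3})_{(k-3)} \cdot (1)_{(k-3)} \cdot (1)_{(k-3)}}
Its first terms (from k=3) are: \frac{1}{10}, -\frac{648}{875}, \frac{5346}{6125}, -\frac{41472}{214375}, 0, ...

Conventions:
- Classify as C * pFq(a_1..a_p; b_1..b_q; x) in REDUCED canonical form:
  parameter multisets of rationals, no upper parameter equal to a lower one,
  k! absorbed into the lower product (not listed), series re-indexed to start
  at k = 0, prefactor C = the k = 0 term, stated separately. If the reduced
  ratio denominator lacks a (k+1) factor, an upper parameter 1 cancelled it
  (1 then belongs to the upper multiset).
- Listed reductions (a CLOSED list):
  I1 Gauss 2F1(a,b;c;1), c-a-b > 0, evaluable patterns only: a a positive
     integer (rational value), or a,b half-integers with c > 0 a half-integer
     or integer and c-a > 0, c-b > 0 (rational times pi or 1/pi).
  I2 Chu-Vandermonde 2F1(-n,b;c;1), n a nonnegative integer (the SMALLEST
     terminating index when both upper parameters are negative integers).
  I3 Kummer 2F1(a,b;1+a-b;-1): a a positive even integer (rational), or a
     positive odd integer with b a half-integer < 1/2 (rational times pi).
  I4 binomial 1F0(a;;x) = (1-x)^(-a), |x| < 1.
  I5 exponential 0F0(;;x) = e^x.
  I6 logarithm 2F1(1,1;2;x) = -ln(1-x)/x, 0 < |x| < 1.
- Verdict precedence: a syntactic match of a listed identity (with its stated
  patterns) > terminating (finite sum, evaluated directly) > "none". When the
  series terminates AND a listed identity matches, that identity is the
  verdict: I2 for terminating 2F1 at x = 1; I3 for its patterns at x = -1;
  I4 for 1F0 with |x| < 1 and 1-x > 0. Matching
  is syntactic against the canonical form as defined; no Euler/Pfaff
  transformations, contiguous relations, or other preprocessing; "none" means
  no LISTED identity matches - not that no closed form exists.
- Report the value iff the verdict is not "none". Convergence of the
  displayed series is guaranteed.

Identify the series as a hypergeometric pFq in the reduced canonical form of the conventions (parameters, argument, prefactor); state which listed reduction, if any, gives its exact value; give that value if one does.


Reduced: x = -\frac{4}{7}, 3F2, upper = {-6, -3, \frac{6}{5}}, lower = {1, \frac{5}{3}}, C = \frac{1}{10}. Verdict: terminating (-3 upstairs). 4 nonzero terms in all; added directly. Hence: \frac{16631}{428750}.

Structural cue: t_0 being \frac{1}{10}, the running product (prefactor 1/10) telescopes to a rising factorial.
Term ratio: r(k) = -\frac{4}{7} * (k-6) (k-3) (k+\frac{6}{5}) / [(k+1) (k+\frac{5}{3}) (k+1)] ; factor over Q: parameters, x = -\frac{4}{7}, and C = \frac{1}{10}.


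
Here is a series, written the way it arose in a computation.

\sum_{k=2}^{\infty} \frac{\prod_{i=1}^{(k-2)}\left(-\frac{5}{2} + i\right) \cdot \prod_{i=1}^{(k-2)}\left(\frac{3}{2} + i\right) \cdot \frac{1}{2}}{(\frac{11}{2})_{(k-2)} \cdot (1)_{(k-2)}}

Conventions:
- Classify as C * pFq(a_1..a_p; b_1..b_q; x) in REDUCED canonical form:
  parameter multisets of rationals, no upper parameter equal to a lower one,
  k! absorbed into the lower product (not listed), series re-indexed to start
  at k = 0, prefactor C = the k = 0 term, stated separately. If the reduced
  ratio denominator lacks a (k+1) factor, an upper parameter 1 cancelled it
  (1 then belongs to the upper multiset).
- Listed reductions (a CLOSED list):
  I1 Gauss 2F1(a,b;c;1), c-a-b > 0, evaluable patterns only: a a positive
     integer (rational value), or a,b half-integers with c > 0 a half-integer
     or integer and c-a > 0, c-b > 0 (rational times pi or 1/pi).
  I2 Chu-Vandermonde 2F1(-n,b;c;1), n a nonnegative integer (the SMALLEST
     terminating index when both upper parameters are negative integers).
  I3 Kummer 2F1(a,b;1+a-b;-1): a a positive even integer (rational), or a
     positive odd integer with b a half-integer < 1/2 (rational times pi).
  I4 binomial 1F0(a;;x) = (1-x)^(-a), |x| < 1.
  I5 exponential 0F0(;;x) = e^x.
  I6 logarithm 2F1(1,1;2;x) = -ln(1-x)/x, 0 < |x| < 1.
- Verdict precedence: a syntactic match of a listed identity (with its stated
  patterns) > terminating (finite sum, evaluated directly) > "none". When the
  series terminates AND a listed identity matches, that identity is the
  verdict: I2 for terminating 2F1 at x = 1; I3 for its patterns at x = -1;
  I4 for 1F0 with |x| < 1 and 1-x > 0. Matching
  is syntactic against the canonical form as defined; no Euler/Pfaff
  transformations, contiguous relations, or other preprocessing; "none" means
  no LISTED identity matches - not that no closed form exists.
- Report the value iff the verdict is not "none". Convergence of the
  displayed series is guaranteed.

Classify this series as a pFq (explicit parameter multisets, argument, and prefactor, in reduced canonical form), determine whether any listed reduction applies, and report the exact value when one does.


Reduced: x = 1, 2F1, upper = {-\frac{3}{2}, \frac{5}{2}}, lower = {\frac{11}{2}}, C = \frac{1}{2}. Verdict (x = 1): the half-integer Gauss pattern (I1) applies (x = 1; upper {-\frac{3}{2}, \frac{5}{2}} half-integers, c = \frac{11}{2} in the evaluable pattern). Value: \frac{2205}{32768} \cdot \pi.

The tell: x = 1 and the running product (C = 1/2, x = 1) telescopes to a rising factorial.
Consecutive-term ratio: r(k) = 1 * (k-\frac{3}{2}) (k+\frac{5}{2}) / [(k+\frac{11}{2}) (k+1)] - rational in k, leading ratio 1; with t_0 = \frac{1}{2}, classification follows.


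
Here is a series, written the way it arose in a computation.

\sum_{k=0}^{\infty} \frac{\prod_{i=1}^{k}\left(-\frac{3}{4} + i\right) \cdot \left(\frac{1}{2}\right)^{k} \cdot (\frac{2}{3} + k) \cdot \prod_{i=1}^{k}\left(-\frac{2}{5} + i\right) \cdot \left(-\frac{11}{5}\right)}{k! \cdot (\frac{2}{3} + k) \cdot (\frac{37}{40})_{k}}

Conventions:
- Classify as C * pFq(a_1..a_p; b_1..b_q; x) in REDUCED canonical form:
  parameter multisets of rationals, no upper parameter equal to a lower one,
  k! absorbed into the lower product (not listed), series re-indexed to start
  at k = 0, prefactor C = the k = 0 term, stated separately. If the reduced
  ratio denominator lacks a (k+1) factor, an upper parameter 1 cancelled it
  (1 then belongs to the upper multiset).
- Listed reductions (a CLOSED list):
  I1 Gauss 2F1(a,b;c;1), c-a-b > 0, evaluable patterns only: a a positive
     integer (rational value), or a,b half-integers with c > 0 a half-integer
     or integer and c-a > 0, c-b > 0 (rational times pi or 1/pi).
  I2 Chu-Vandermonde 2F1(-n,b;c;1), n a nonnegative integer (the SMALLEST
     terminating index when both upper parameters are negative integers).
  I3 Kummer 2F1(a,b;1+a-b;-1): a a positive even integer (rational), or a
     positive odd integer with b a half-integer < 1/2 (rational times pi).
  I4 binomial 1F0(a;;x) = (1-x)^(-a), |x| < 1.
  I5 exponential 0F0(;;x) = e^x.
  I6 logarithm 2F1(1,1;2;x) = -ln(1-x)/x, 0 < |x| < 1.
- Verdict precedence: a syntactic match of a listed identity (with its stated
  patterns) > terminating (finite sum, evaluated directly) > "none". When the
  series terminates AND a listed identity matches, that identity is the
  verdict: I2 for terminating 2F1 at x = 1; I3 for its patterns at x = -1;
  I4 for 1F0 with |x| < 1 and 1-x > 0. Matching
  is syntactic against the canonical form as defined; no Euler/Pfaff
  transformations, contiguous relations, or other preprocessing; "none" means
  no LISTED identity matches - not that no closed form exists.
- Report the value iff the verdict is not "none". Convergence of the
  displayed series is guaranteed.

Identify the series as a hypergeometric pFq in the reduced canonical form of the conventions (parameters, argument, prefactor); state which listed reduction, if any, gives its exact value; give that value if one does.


This is -\frac{11}{5} * 2F1(\frac{1}{4}, \frac{3}{5}; \frac{37}{40}; \frac{1}{2}) in reduced canonical form. Verdict: none. A 2F1 with upper {\frac{1}{4}, \frac{3}{5}} fits none of I1-I6 at x = \frac{1}{2}; the sum runs forever.

Key observation: with t_0 = -\frac{11}{5}, the running product (prefactor -11/5) telescopes to a rising factorial.
Term ratio: r(k) = \frac{1}{2} * (k+\frac{1}{4}) (k+\frac{3}{5}) / [(k+\frac{37}{40}) (k+1)] - rational in k. x = \frac{1}{2}; t_0 = -\frac{11}{5}; negate the roots.


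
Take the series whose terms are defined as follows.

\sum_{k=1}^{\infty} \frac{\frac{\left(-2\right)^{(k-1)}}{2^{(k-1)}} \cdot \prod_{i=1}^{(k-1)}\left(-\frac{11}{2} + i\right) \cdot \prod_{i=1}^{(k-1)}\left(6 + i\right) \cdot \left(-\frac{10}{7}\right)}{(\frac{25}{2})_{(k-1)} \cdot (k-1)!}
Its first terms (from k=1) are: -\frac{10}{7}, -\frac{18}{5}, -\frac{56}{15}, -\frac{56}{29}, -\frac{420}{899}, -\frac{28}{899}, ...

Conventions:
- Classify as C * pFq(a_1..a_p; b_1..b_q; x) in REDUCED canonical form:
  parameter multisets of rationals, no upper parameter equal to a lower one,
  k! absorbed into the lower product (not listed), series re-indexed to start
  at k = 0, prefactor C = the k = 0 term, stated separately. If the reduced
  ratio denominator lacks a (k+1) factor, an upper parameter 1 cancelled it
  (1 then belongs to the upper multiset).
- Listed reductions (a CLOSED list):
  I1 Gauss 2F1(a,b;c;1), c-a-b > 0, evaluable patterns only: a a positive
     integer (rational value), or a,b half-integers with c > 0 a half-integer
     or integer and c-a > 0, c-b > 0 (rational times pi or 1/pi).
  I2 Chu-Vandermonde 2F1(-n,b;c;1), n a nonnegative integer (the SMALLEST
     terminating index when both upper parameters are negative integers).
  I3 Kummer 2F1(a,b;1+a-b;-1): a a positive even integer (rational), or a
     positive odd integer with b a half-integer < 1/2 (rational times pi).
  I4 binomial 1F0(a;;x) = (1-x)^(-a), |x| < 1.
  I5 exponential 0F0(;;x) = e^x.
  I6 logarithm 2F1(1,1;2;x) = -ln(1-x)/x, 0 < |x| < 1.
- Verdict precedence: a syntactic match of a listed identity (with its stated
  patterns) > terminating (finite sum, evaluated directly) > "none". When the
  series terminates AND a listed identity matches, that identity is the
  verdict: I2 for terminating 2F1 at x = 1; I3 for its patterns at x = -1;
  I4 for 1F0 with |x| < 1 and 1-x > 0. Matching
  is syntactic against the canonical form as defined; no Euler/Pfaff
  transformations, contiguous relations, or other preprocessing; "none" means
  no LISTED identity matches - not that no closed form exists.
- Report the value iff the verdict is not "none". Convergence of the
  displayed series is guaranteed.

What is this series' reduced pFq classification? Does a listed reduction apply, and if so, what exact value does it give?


Prefactor -\frac{10}{7}, argument -1: 2F1 with upper {-\frac{9}{2}, 7} over lower {\frac{25}{2}}. Verdict: Kummer's theorem (I3) applies (x = -1; c = \frac{25}{2} equals 1+a-b for upper {-\frac{9}{2}, 7}: listed pattern). Hence: \left(-\frac{239028075}{67108864}\right) \cdot \pi.

Structural cue: t_0 being -\frac{10}{7}, the two k-th powers (C = -10/7) combine into one argument.
Consecutive-term ratio: r(k) = -1 * (k-\frac{9}{2}) (k+7) / [(k+\frac{25}{2}) (k+1)] - rational in k, leading ratio -1; with t_0 = -\frac{10}{7}, classification follows.


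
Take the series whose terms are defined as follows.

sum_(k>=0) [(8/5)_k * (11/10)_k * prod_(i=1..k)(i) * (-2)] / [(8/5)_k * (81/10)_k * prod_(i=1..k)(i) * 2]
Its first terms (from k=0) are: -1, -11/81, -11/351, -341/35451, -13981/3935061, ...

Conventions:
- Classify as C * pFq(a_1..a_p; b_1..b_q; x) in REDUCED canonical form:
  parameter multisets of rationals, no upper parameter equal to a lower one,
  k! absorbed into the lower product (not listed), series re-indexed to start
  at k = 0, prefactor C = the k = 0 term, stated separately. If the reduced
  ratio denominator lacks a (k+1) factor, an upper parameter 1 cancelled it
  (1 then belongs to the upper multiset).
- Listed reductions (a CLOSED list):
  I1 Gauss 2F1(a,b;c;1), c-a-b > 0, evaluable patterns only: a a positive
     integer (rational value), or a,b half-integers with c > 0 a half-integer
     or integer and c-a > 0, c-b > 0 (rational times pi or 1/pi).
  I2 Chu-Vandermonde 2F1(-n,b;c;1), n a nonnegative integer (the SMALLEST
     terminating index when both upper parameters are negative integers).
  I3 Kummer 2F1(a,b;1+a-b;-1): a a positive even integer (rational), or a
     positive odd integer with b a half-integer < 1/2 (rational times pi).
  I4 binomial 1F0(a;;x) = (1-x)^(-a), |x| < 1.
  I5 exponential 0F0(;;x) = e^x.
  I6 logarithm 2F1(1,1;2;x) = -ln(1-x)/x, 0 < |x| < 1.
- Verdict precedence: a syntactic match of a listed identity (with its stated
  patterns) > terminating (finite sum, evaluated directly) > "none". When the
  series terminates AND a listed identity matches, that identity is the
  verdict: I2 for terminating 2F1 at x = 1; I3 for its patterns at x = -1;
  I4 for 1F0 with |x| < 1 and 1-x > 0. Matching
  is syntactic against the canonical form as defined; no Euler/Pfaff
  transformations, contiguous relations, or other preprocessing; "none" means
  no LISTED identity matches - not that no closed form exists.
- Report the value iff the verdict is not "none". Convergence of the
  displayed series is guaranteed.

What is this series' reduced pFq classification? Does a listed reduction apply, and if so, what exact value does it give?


First insight: from the first term -1: the running product (prefactor -1) telescopes to a rising factorial.
Term ratio: r(k) = 1 * (k+1) (k+11/10) / [(k+81/10) (k+1)] ; factor over Q: parameters, x = 1, and C = -1.

Canonical form: C = -1 times 2F1 with upper {1, 11/10}, lower {81/10}, x = 1. Verdict at x = 1: Gauss's theorem (I1) matches (x = 1: the Gamma ratio telescopes since c-a-b = 6 > 0 and a = 1 in Z>0). Hence: -71/60.


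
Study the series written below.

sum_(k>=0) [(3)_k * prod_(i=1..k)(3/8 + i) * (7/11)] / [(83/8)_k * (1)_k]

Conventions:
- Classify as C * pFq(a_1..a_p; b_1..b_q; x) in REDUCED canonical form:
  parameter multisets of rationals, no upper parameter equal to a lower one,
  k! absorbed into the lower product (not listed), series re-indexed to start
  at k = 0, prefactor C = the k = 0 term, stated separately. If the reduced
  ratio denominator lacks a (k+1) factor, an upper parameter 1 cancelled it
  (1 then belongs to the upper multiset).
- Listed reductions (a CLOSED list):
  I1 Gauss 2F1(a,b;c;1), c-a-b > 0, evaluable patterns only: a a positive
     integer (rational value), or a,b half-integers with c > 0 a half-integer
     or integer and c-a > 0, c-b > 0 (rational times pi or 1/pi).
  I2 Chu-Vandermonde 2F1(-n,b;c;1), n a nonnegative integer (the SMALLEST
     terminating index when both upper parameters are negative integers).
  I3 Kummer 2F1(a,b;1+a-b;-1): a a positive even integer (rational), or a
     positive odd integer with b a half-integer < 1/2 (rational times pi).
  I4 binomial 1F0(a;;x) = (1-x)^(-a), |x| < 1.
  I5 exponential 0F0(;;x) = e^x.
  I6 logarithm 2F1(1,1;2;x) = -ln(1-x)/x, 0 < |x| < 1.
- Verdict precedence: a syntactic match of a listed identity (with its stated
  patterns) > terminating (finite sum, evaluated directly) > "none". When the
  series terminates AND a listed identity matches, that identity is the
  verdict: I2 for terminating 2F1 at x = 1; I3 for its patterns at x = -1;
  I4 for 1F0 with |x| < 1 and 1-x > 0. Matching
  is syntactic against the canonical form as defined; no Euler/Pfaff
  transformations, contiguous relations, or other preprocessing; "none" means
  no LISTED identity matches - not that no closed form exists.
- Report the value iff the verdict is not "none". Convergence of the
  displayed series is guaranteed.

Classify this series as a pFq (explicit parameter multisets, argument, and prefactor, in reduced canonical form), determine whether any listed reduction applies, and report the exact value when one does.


With C = 7/11: the canonical form is 2F1(11/8, 3; 83/8; 1). Verdict: this is Gauss's theorem (I1) (x = 1: the Gamma ratio telescopes since c-a-b = 6 > 0 and a = 3 in Z>0). Its exact value is 98825/90112.

Key step: with t_0 = 7/11, (1)_k (prefactor 7/11) is k! itself.
Consecutive-term ratio: r(k) = 1 * (k+11/8) (k+3) / [(k+83/8) (k+1)] - rational in k, leading ratio 1; with t_0 = 7/11, classification follows.


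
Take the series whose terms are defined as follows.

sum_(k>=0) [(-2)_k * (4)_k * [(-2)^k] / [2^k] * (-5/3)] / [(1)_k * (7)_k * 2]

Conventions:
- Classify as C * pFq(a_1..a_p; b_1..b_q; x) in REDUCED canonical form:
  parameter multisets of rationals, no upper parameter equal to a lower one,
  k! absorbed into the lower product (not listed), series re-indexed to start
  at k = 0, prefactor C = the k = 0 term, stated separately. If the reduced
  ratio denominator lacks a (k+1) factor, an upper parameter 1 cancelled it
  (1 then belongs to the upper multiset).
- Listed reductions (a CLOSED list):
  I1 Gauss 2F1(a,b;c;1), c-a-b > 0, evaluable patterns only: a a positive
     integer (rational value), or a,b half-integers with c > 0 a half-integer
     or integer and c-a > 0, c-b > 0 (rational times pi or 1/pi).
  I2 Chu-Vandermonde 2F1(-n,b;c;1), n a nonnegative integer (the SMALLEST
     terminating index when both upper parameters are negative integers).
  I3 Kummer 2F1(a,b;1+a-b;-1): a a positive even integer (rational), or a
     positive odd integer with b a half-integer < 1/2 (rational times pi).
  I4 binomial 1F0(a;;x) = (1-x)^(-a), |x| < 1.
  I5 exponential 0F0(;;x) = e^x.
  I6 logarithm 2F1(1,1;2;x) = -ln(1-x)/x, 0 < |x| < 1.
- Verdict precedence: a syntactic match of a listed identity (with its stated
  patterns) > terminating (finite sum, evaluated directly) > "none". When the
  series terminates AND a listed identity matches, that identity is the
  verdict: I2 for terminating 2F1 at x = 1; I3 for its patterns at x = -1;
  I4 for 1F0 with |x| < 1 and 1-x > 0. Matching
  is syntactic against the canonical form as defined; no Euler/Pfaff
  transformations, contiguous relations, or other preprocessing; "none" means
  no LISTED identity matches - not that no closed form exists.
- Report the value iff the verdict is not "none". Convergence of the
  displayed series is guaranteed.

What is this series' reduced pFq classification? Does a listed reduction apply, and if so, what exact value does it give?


Reduced: x = -1, 2F1, upper = {-2, 4}, lower = {7}, C = -5/6. Verdict: Kummer (I3) matches (x = -1; c = 7 equals 1+a-b for upper {-2, 4}: listed pattern). Sum: -25/12.

Key step: x = (-1) and the constant factors (prefactor -5/6) combine into one prefactor.
Adjacent-term ratio: r(k) = (-1) * (k-2) (k+4) / [(k+7) (k+1)] - rational in k. x = (-1); t_0 = -5/6; negate the roots.


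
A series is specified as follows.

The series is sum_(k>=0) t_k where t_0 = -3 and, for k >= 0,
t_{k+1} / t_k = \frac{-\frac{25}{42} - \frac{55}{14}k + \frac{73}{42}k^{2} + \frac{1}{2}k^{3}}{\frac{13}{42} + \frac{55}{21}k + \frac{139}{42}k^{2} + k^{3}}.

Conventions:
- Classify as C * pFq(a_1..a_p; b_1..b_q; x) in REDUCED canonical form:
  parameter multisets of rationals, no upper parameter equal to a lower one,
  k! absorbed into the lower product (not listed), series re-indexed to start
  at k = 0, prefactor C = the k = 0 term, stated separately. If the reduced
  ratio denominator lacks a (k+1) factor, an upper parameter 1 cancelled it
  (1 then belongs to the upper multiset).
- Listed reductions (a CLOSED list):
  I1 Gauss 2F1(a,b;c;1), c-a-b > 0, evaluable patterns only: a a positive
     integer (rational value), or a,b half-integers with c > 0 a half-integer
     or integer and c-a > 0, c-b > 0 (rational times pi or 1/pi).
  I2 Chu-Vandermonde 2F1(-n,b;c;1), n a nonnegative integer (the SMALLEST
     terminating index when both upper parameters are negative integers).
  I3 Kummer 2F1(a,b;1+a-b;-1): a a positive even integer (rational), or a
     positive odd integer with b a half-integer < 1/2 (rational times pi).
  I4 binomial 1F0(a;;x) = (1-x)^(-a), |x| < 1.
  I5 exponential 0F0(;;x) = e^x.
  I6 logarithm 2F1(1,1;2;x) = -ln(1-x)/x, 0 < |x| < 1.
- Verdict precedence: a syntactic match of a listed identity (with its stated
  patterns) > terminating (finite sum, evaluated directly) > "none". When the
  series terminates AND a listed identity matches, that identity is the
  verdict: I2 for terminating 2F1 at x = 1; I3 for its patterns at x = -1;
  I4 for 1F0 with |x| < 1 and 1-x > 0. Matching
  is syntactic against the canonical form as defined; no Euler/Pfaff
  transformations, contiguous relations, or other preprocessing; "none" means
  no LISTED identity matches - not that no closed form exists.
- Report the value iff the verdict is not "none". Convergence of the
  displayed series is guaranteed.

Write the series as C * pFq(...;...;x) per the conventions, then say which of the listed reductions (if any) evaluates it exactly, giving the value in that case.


Prefactor -3, argument \frac{1}{2}: 2F1 with upper {-\frac{5}{3}, 5} over lower {\frac{13}{6}}. Verdict: none. No listed pattern accepts 2F1(-\frac{5}{3}, 5; \frac{13}{6}; \frac{1}{2}).

Structural cue: t_0 being -3, the parameter 1/7 appears in both the upper and lower lists and cancels.
Adjacent-term ratio: r(k) = \frac{1}{2} * (k-\frac{5}{3}) (k+5) / [(k+\frac{13}{6}) (k+1)] ; factor over Q: parameters, x = \frac{1}{2}, and C = -3.


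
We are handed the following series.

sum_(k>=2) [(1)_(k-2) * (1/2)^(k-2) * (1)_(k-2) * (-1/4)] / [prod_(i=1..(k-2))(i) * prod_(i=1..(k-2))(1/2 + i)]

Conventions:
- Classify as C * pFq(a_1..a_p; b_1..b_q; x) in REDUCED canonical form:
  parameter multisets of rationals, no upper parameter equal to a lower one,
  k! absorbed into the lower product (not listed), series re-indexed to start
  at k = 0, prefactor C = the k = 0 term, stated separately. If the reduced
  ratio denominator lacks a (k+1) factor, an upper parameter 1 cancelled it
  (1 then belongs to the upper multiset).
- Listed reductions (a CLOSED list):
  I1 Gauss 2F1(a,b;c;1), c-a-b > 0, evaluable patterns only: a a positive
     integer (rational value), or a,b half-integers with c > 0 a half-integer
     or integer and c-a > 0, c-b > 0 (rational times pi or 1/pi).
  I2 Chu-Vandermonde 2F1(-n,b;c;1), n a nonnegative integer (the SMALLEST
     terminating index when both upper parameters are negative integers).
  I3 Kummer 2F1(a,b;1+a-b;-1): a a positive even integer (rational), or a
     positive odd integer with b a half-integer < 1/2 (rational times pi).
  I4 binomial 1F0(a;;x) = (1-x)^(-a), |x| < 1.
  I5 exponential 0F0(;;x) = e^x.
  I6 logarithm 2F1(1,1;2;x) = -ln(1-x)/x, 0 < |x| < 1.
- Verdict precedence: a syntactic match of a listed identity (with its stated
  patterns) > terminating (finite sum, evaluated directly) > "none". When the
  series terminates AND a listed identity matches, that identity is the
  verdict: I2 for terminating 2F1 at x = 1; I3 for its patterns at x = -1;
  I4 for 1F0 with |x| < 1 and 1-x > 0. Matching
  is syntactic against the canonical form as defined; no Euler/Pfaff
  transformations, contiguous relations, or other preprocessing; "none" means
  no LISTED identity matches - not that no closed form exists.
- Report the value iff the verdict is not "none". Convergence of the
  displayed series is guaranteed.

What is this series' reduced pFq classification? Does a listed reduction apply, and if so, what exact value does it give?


Canonical form: C = -1/4 times 2F1 with upper {1, 1}, lower {3/2}, x = 1/2. Verdict: none - at argument 1/2 the multisets {1, 1} ; {3/2} match no listed identity.

First insight: from the first term -1/4: the product of the first k integers (C = -1/4, x = 1/2) is k!.
Step ratio: r(k) = (1/2) * (k+1) (k+1) / [(k+3/2) (k+1)] - rational in k, leading ratio (1/2); with t_0 = -1/4, classification follows.


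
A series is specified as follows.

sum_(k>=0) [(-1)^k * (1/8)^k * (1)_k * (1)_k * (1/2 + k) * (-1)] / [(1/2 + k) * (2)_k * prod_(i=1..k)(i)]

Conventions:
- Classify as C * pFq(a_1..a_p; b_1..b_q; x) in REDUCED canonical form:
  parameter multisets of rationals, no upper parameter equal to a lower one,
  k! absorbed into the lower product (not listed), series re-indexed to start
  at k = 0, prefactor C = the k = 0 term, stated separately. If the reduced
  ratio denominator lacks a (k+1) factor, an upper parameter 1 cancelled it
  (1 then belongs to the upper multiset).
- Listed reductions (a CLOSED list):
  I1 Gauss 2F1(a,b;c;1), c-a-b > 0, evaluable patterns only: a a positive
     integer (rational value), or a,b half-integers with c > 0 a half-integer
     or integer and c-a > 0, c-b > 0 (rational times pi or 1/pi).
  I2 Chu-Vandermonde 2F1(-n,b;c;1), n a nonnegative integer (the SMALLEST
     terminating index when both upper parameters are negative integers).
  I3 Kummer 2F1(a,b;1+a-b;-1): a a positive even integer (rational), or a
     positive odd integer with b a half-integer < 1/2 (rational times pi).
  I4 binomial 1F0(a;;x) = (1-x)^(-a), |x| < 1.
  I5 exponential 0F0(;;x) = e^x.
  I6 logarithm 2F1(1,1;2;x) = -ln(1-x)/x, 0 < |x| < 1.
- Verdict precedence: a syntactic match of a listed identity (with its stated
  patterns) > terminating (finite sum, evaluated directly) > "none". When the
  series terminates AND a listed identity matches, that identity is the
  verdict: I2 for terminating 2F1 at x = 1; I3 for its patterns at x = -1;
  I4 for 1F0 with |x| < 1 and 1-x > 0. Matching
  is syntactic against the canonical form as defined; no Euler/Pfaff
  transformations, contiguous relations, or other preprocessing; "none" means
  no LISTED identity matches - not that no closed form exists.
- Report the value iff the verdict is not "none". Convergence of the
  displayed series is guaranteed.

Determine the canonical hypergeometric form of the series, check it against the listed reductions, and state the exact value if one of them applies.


Prefactor -1, argument -1/8: 2F1 with upper {1, 1} over lower {2}. Verdict: the I6 logarithm reduction matches (the logarithm: parameters (1,1;2), x = -1/8). Value: (-8) * ln(9/8).

Key observation: t_0 = -1 here, and the factor k + 1/2 cancels (top and bottom), leaving C = -1, x = -1/8.
Step ratio: r(k) = (-1/8) * (k+1) (k+1) / [(k+2) (k+1)] - rational; roots negated = parameters, x = (-1/8), C = -1.


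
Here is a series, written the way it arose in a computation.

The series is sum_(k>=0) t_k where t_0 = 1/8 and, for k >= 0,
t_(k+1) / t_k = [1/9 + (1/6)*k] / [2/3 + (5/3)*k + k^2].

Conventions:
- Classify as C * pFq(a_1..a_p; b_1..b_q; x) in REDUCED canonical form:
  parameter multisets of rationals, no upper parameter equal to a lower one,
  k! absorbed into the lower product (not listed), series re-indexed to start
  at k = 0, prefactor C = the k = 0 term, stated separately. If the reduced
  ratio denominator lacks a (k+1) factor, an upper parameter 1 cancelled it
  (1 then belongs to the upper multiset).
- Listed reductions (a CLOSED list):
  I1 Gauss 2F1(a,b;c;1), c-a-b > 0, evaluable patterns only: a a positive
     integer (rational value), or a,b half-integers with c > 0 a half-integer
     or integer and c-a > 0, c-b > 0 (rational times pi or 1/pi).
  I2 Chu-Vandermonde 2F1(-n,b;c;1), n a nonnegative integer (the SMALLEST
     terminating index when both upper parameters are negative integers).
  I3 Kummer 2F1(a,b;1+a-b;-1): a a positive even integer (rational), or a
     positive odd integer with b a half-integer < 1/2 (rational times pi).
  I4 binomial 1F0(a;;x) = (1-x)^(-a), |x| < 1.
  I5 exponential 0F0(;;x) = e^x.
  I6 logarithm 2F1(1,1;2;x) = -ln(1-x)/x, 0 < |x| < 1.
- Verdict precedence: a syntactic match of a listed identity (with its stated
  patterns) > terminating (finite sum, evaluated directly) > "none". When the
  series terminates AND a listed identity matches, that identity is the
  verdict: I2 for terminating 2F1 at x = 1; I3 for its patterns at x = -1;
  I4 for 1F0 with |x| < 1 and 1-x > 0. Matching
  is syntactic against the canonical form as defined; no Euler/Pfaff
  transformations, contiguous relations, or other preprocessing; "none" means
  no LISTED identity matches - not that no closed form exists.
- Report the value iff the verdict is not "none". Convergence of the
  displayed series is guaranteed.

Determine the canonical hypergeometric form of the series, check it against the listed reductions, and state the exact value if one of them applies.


x = 1/6 here; the reduced form reads 0F0, upper {-}, lower {-}, C = 1/8. Verdict: exponential (I5) matches (the 0F0 exponential series at x = 1/6). Hence: (1/8) * e^(1/6).

Key step: from the first term 1/8: roots of the ratio polynomials (prefactor 1/8) are the negated parameters.
Ratio: r(k) = (1/6) * 1 / [(k+1)] ; factor over Q: parameters, x = (1/6), and C = 1/8.


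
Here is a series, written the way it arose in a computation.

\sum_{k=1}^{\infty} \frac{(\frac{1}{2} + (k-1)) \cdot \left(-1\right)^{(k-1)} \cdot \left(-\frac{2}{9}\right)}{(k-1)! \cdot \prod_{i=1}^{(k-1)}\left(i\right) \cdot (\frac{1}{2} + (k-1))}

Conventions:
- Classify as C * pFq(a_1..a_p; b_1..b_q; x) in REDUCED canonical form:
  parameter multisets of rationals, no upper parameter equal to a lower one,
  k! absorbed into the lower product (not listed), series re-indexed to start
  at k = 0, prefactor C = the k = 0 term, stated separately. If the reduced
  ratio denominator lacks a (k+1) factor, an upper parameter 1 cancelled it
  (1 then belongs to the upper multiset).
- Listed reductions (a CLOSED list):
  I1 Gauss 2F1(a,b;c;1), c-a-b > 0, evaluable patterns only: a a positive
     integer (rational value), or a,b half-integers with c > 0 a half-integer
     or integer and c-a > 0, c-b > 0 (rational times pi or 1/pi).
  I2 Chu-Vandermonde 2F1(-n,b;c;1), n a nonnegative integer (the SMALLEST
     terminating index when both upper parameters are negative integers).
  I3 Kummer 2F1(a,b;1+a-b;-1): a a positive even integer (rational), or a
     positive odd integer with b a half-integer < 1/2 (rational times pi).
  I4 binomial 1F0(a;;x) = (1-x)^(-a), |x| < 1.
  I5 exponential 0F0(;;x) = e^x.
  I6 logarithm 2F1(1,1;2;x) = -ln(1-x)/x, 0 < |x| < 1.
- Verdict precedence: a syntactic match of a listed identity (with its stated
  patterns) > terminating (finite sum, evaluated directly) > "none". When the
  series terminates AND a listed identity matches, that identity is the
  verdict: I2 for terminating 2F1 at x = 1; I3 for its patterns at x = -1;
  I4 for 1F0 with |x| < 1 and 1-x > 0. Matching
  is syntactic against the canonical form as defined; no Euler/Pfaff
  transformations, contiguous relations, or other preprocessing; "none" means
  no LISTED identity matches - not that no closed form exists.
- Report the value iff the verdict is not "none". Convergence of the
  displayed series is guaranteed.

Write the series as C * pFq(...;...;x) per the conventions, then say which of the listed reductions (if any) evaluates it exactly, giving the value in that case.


The series (x = -1) is 0F1: upper {-}, lower {1}, prefactor -\frac{2}{9}. Verdict: none. Every listed pattern misses the 0F1 form at -1, upper {-}.

The tell: t_0 being -\frac{2}{9}, the denominator's factorial ratio (C = -2/9, x = -1) is a lower Pochhammer.
Term ratio: r(k) = -1 * 1 / [(k+1) (k+1)] - poly over poly, x = -1 from leading terms; C = -\frac{2}{9} at k = 0.


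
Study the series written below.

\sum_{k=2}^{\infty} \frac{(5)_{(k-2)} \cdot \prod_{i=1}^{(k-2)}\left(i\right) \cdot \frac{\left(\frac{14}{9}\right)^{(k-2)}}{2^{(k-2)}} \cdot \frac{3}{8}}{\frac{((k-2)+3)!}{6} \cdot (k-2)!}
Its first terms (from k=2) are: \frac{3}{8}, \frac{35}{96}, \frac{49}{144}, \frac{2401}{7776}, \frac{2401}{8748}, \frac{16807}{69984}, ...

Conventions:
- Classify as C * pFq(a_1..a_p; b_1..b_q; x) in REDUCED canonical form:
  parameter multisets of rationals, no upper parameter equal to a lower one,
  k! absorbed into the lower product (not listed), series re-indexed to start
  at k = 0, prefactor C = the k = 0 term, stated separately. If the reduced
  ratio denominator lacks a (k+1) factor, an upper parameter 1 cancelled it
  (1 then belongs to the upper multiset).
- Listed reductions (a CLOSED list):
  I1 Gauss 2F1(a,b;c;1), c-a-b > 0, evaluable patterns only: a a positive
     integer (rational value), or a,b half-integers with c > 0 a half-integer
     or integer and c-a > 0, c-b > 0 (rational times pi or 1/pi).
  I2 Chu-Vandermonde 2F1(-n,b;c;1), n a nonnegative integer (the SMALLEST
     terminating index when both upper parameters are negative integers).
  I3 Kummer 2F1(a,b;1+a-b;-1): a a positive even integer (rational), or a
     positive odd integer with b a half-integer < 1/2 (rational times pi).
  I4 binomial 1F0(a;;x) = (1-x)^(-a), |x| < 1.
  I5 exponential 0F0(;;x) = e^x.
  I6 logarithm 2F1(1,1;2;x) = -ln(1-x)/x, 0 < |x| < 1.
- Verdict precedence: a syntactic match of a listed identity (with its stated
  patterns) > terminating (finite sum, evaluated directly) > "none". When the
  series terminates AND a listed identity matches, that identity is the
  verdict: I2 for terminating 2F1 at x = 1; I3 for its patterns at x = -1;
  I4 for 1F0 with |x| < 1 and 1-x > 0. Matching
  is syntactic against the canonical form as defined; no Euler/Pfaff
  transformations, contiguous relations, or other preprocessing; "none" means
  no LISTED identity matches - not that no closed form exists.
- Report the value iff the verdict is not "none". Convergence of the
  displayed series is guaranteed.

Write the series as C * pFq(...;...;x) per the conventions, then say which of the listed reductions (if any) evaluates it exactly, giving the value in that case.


Key observation: x = \frac{7}{9} and the two k-th powers (prefactor 3/8) combine into one argument.
Ratio: r(k) = \frac{7}{9} * (k+1) (k+5) / [(k+4) (k+1)] - poly over poly, x = \frac{7}{9} from leading terms; C = \frac{3}{8} at k = 0.

Classification (C = \frac{3}{8}): 2F1 with upper {1, 5}, lower {4}, argument x = \frac{7}{9}. Verdict: none (x = \frac{7}{9}): each listed identity misses the multisets {1, 5} ; {4}.
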